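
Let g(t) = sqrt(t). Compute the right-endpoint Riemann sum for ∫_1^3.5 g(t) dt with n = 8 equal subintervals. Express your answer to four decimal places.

3.8328

Δt = (3.5 − 1)/8 = 0.3125.
Right endpoints: 1.3125, 1.625, 1.9375, 2.25, 2.5625, 2.875, 3.1875, 3.5.
g(1.3125) ≈ 1.1456, g(1.625) ≈ 1.2748, g(1.9375) ≈ 1.3919, g(2.25) ≈ 1.5000, g(2.5625) ≈ 1.6008, g(2.875) ≈ 1.6956, g(3.1875) ≈ 1.7854, g(3.5) ≈ 1.8708.
Sum = Δt · [g(1.3125) + g(1.625) + g(1.9375) + ...].
Sum ≈ 3.8328.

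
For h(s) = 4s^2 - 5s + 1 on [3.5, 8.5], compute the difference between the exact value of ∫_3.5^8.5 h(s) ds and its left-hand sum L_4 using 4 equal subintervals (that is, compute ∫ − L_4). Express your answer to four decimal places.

129.1667

Exact integral: ∫_3.5^8.5 h(s) ds ≈ 616.666667.
L_4 = 487.5.
Error ≈ 616.666667 − 487.5 ≈ 129.1667.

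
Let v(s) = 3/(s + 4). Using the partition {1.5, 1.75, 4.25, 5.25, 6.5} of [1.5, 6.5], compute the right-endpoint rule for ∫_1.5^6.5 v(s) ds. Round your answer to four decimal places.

1.7210

Subinterval widths: 0.25, 2.5, 1, 1.25.
Right endpoints: 1.75, 4.25, 5.25, 6.5.
v(1.75) = 12/23, v(4.25) = 4/11, v(5.25) = 12/37, v(6.5) = 2/7.
Sum = Σ Δs_i · v(s_i).
Sum ≈ 1.7210.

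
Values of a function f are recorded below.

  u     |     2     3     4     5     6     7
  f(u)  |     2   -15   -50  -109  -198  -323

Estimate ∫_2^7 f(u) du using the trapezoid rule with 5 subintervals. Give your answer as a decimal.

-532.5

Δu = 1.
T_5 = (1/2)·[2 + 2·(-15) + 2·(-50) + 2·(-109) + 2·(-198) + (-323)] = -532.5.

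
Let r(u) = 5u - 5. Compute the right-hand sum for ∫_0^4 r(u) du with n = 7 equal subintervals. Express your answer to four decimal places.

25.7143

Δu = (4 − 0)/7 = 4/7.
Right endpoints: 4/7, 8/7, 12/7, 16/7, 20/7, 24/7, 4.
r(4/7) = -15/7, r(8/7) = 5/7, r(12/7) = 25/7, r(16/7) = 45/7, r(20/7) = 65/7, r(24/7) = 85/7, r(4) = 15.
Sum = Δu · [r(4/7) + r(8/7) + r(12/7) + ...].
Sum ≈ 25.7143.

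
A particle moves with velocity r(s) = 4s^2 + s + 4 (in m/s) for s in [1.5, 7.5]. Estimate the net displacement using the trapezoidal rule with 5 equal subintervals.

614.76

Δs = (7.5 − 1.5)/5 = 1.2.
r(1.5) = 14.5, r(2.7) = 35.86, r(3.9) = 68.74, r(5.1) = 113.14, r(6.3) = 169.06, r(7.5) = 236.5.
T_5 = (Δs/2)·[r(s_0) + 2r(s_1) + ... + 2r(s_{4}) + r(s_5)].
Sum = 614.76.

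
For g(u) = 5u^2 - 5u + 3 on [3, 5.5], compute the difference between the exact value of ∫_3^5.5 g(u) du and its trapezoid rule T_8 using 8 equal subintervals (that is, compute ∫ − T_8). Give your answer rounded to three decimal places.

Exact integral: ∫_3^5.5 g(u) du ≈ 186.66667.
T_8 ≈ 186.87012.
Error ≈ 186.66667 − 186.87012 ≈ -0.203.

-0.203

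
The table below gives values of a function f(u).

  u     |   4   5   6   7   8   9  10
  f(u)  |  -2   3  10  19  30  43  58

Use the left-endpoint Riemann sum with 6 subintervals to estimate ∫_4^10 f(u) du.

Δu = 1.
Sum = 1·[(-2) + 3 + 10 + 19 + 30 + 43] = 103.

103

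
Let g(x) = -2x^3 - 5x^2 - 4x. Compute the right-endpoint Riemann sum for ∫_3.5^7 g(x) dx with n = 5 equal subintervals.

Δx = (7 − 3.5)/5 = 0.7.
Right endpoints: 4.2, 4.9, 5.6, 6.3, 7.
g(4.2) = -253.176, g(4.9) = -374.948, g(5.6) = -530.432, g(6.3) = -723.744, g(7) = -959.
Sum = Δx · [g(4.2) + g(4.9) + g(5.6) + g(6.3) + g(7)].
Sum = -1988.91.

-1988.91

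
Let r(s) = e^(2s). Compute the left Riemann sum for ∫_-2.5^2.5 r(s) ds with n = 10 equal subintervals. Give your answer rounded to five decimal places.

Δs = (2.5 − (-2.5))/10 = 0.5.
Left endpoints: -2.5, -2, -1.5, -1, -0.5, 0, 0.5, 1, 1.5, 2.
r(-2.5) ≈ 0.00674, r(-2) ≈ 0.01832, r(-1.5) ≈ 0.04979, r(-1) ≈ 0.13534, r(-0.5) ≈ 0.36788, r(0) ≈ 1.00000, r(0.5) ≈ 2.71828, r(1) ≈ 7.38906, r(1.5) ≈ 20.08554, r(2) ≈ 54.59815.
Sum = Δs · [r(-2.5) + r(-2) + r(-1.5) + ...].
Sum ≈ 43.18454.

43.18454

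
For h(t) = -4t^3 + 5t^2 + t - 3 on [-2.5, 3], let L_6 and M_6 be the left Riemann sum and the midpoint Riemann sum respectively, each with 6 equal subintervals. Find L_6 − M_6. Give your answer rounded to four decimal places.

L_6 ≈ 84.842593.
M_6 ≈ 13.208912.
L_6 − M_6 ≈ 71.6337.

71.6337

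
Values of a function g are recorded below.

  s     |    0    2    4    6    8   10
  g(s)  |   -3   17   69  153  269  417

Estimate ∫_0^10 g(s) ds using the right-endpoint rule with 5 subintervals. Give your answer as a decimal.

1850

Δs = 2.
Sum = 2·[17 + 69 + 153 + 269 + 417] = 1850.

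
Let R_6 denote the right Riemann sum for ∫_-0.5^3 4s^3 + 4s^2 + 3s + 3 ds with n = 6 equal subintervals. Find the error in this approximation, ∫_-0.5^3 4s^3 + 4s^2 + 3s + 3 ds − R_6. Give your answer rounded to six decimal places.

Exact integral: ∫_-0.5^3 f(s) ds ≈ 140.72916667.
R_6 ≈ 189.41724537.
Error ≈ 140.72916667 − 189.41724537 ≈ -48.688079.

-48.688079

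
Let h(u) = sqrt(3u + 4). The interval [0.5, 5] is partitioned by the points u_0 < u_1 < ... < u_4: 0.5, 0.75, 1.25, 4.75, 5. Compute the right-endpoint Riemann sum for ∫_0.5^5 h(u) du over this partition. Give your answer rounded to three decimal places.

Subinterval widths: 0.25, 0.5, 3.5, 0.25.
Right endpoints: 0.75, 1.25, 4.75, 5.
h(0.75) ≈ 2.500, h(1.25) ≈ 2.784, h(4.75) ≈ 4.272, h(5) ≈ 4.359.
Sum = Σ Δu_i · h(u_i).
Sum ≈ 18.059.

18.059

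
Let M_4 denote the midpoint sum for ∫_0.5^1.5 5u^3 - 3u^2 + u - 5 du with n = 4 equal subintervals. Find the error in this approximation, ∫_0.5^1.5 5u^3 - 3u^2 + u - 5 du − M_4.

Exact integral: ∫_0.5^1.5 f(u) du = -1.
M_4 = -1.0625.
Error = -1 − (-1.0625) = 0.0625.

0.0625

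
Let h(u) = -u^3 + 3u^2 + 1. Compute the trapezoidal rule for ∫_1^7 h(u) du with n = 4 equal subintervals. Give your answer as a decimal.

Δu = (7 − 1)/4 = 1.5.
h(1) = 3, h(2.5) = 4.125, h(4) = -15, h(5.5) = -74.625, h(7) = -195.
T_4 = (Δu/2)·[h(u_0) + 2h(u_1) + 2h(u_2) + 2h(u_3) + h(u_4)].
Sum = -272.25.

-272.25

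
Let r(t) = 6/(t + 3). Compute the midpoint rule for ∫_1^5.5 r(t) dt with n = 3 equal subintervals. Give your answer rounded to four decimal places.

4.4960

Δt = (5.5 − 1)/3 = 1.5.
Midpoints: 1.75, 3.25, 4.75.
r(1.75) = 24/19, r(3.25) = 0.96, r(4.75) = 24/31.
Sum = Δt · [r(1.75) + r(3.25) + r(4.75)].
Sum ≈ 4.4960.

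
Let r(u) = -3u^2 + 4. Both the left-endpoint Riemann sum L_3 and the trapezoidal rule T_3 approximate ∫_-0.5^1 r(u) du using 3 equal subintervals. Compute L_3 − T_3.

L_3 = 5.25.
T_3 = 4.6875.
L_3 − T_3 = 0.5625.

0.5625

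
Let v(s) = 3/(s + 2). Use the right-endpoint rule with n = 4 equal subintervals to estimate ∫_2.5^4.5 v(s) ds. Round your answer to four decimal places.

1.0535

Δs = (4.5 − 2.5)/4 = 0.5.
Right endpoints: 3, 3.5, 4, 4.5.
v(3) = 0.6, v(3.5) = 6/11, v(4) = 0.5, v(4.5) = 6/13.
Sum = Δs · [v(3) + v(3.5) + v(4) + v(4.5)].
Sum ≈ 1.0535.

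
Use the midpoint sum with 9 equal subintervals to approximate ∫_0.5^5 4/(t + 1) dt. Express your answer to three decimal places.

Δt = (5 − 0.5)/9 = 0.5.
Midpoints: 0.75, 1.25, 1.75, 2.25, 2.75, 3.25, 3.75, 4.25, 4.75.
f(0.75) = 16/7, f(1.25) = 16/9, f(1.75) = 16/11, f(2.25) = 16/13, f(2.75) = 16/15, f(3.25) = 16/17, f(3.75) = 16/19, f(4.25) = 16/21, f(4.75) = 16/23.
Sum = Δt · [f(0.75) + f(1.25) + f(1.75) + ...].
Sum ≈ 5.528.

5.528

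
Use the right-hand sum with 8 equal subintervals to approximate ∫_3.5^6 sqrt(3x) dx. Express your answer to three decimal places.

Δx = (6 − 3.5)/8 = 0.3125.
Right endpoints: 3.8125, 4.125, 4.4375, 4.75, 5.0625, 5.375, 5.6875, 6.
f(3.8125) ≈ 3.382, f(4.125) ≈ 3.518, f(4.4375) ≈ 3.649, f(4.75) ≈ 3.775, f(5.0625) ≈ 3.897, f(5.375) ≈ 4.016, f(5.6875) ≈ 4.131, f(6) ≈ 4.243.
Sum = Δx · [f(3.8125) + f(4.125) + f(4.4375) + ...].
Sum ≈ 9.565.

9.565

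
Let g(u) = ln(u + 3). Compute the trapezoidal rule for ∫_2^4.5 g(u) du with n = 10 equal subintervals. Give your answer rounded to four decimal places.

Δu = (4.5 − 2)/10 = 0.25.
g(2) ≈ 1.6094, g(2.25) ≈ 1.6582, g(2.5) ≈ 1.7047, g(2.75) ≈ 1.7492, g(3) ≈ 1.7918, g(3.25) ≈ 1.8326, g(3.5) ≈ 1.8718, g(3.75) ≈ 1.9095, g(4) ≈ 1.9459, g(4.25) ≈ 1.9810, g(4.5) ≈ 2.0149.
T_10 = (Δu/2)·[g(u_0) + 2g(u_1) + ... + 2g(u_{9}) + g(u_10)].
Sum ≈ 4.5642.

4.5642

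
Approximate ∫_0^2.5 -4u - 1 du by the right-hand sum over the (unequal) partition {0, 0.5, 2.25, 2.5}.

-21.75

Subinterval widths: 0.5, 1.75, 0.25.
Right endpoints: 0.5, 2.25, 2.5.
f(0.5) = -3, f(2.25) = -10, f(2.5) = -11.
Sum = Σ Δu_i · f(u_i).
Sum = -21.75.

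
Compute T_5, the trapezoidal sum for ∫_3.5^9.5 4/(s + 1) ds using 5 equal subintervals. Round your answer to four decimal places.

Δs = (9.5 − 3.5)/5 = 1.2.
f(3.5) = 8/9, f(4.7) = 40/57, f(5.9) = 40/69, f(7.1) = 40/81, f(8.3) = 40/93, f(9.5) = 8/21.
T_5 = (Δs/2)·[f(s_0) + 2f(s_1) + ... + 2f(s_{4}) + f(s_5)].
Sum ≈ 3.4084.

3.4084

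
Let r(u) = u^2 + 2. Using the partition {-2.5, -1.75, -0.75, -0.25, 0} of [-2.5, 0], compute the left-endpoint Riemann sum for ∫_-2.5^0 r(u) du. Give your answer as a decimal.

Subinterval widths: 0.75, 1, 0.5, 0.25.
Left endpoints: -2.5, -1.75, -0.75, -0.25.
r(-2.5) = 8.25, r(-1.75) = 5.0625, r(-0.75) = 2.5625, r(-0.25) = 2.0625.
Sum = Σ Δu_i · r(u_i).
Sum = 13.046875.

13.046875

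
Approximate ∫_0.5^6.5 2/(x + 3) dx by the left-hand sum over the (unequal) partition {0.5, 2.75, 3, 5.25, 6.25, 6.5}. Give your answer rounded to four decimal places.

Subinterval widths: 2.25, 0.25, 2.25, 1, 0.25.
Left endpoints: 0.5, 2.75, 3, 5.25, 6.25.
f(0.5) = 4/7, f(2.75) = 8/23, f(3) = 1/3, f(5.25) = 8/33, f(6.25) = 8/37.
Sum = Σ Δx_i · f(x_i).
Sum ≈ 2.4191.

2.4191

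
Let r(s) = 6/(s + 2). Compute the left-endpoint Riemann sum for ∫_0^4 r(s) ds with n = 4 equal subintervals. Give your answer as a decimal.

Δs = (4 − 0)/4 = 1.
Left endpoints: 0, 1, 2, 3.
r(0) = 3, r(1) = 2, r(2) = 1.5, r(3) = 1.2.
Sum = Δs · [r(0) + r(1) + r(2) + r(3)].
Sum = 7.7.

7.7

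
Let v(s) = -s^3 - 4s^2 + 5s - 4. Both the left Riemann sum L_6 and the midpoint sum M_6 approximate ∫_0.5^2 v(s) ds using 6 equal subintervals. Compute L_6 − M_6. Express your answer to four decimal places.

1.7402

L_6 = -9.30859375.
M_6 ≈ -11.048828.
L_6 − M_6 ≈ 1.7402.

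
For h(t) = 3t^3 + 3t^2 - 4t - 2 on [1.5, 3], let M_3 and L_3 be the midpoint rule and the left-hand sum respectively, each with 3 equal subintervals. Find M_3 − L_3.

M_3 = 63.3515625.
L_3 = 44.25.
M_3 − L_3 = 19.1015625.

19.1015625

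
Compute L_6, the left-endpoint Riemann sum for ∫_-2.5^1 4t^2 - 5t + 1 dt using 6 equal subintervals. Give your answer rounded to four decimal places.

50.8148

Δt = (1 − (-2.5))/6 = 7/12.
Left endpoints: -2.5, -23/12, -4/3, -0.75, -1/6, 5/12.
f(-2.5) = 38.5, f(-23/12) = 455/18, f(-4/3) = 133/9, f(-0.75) = 7, f(-1/6) = 35/18, f(5/12) = -7/18.
Sum = Δt · [f(-2.5) + f(-23/12) + f(-4/3) + ...].
Sum ≈ 50.8148.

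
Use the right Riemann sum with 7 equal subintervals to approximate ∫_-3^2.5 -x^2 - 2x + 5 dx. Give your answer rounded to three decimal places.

Δx = (2.5 − (-3))/7 = 11/14.
Right endpoints: -31/14, -10/7, -9/14, 1/7, 13/14, 12/7, 2.5.
f(-31/14) = 887/196, f(-10/7) = 285/49, f(-9/14) = 1151/196, f(1/7) = 230/49, f(13/14) = 447/196, f(12/7) = -67/49, f(2.5) = -6.25.
Sum = Δx · [f(-31/14) + f(-10/7) + f(-9/14) + ...].
Sum ≈ 12.235.

12.235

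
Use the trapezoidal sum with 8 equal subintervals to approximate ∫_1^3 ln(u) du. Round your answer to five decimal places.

Δu = (3 − 1)/8 = 0.25.
f(1) ≈ 0.00000, f(1.25) ≈ 0.22314, f(1.5) ≈ 0.40547, f(1.75) ≈ 0.55962, f(2) ≈ 0.69315, f(2.25) ≈ 0.81093, f(2.5) ≈ 0.91629, f(2.75) ≈ 1.01160, f(3) ≈ 1.09861.
T_8 = (Δu/2)·[f(u_0) + 2f(u_1) + ... + 2f(u_{7}) + f(u_8)].
Sum ≈ 1.29237.

1.29237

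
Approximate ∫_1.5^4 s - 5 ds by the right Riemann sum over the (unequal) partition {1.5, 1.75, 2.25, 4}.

Subinterval widths: 0.25, 0.5, 1.75.
Right endpoints: 1.75, 2.25, 4.
f(1.75) = -3.25, f(2.25) = -2.75, f(4) = -1.
Sum = Σ Δs_i · f(s_i).
Sum = -3.9375.

-3.9375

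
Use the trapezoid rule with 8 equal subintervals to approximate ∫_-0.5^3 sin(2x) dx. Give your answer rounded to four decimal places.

Δx = (3 − (-0.5))/8 = 0.4375.
f(-0.5) ≈ -0.8415, f(-0.0625) ≈ -0.1247, f(0.375) ≈ 0.6816, f(0.8125) ≈ 0.9985, f(1.25) ≈ 0.5985, f(1.6875) ≈ -0.2313, f(2.125) ≈ -0.8950, f(2.5625) ≈ -0.9161, f(3) ≈ -0.2794.
T_8 = (Δx/2)·[f(x_0) + 2f(x_1) + ... + 2f(x_{7}) + f(x_8)].
Sum ≈ -0.1964.

-0.1964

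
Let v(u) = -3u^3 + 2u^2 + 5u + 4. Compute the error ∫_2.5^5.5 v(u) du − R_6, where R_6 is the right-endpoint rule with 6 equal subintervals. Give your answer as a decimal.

Exact integral: ∫_2.5^5.5 v(u) du = -484.5.
R_6 = -586.0625.
Error = -484.5 − (-586.0625) = 101.5625.

101.5625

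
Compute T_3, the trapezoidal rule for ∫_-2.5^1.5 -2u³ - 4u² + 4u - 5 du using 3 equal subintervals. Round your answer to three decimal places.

Δu = (1.5 − (-2.5))/3 = 4/3.
f(-2.5) = -8.75, f(-7/6) = -1289/108, f(1/6) = -481/108, f(1.5) = -14.75.
T_3 = (Δu/2)·[f(u_0) + 2f(u_1) + 2f(u_2) + f(u_3)].
Sum ≈ -37.519.

-37.519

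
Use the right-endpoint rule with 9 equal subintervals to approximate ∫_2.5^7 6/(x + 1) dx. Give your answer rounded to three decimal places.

Δx = (7 − 2.5)/9 = 0.5.
Right endpoints: 3, 3.5, 4, 4.5, 5, 5.5, 6, 6.5, 7.
f(3) = 1.5, f(3.5) = 4/3, f(4) = 1.2, f(4.5) = 12/11, f(5) = 1, f(5.5) = 12/13, f(6) = 6/7, f(6.5) = 0.8, f(7) = 0.75.
Sum = Δx · [f(3) + f(3.5) + f(4) + ...].
Sum ≈ 4.727.

4.727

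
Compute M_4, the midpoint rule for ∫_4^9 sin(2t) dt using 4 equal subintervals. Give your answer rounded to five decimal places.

Δt = (9 − 4)/4 = 1.25.
Midpoints: 4.625, 5.875, 7.125, 8.375.
f(4.625) ≈ 0.17389, f(5.875) ≈ -0.72866, f(7.125) ≈ 0.99364, f(8.375) ≈ -0.86343.
Sum = Δt · [f(4.625) + f(5.875) + f(7.125) + f(8.375)].
Sum ≈ -0.53071.

-0.53071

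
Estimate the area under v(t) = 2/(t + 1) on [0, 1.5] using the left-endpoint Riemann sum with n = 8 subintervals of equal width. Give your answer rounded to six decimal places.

Δt = (1.5 − 0)/8 = 0.1875.
Left endpoints: 0, 0.1875, 0.375, 0.5625, 0.75, 0.9375, 1.125, 1.3125.
v(0) = 2, v(0.1875) = 32/19, v(0.375) = 16/11, v(0.5625) = 1.28, v(0.75) = 8/7, v(0.9375) = 32/31, v(1.125) = 16/17, v(1.3125) = 32/37.
Sum = Δt · [v(0) + v(0.1875) + v(0.375) + ...].
Sum ≈ 1.949984.

1.949984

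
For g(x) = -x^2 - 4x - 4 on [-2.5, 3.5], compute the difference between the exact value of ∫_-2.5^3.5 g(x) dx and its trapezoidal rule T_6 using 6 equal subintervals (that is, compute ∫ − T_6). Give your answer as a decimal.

Exact integral: ∫_-2.5^3.5 g(x) dx = -55.5.
T_6 = -56.5.
Error = -55.5 − (-56.5) = 1.

1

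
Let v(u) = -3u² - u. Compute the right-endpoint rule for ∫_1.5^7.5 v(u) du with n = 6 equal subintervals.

Δu = (7.5 − 1.5)/6 = 1.
Right endpoints: 2.5, 3.5, 4.5, 5.5, 6.5, 7.5.
v(2.5) = -21.25, v(3.5) = -40.25, v(4.5) = -65.25, v(5.5) = -96.25, v(6.5) = -133.25, v(7.5) = -176.25.
Sum = Δu · [v(2.5) + v(3.5) + v(4.5) + ...].
Sum = -532.5.

-532.5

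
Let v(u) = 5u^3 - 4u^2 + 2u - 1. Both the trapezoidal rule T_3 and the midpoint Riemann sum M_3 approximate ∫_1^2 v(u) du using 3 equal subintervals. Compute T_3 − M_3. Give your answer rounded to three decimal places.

0.514

T_3 ≈ 11.75926.
M_3 ≈ 11.24537.
T_3 − M_3 ≈ 0.514.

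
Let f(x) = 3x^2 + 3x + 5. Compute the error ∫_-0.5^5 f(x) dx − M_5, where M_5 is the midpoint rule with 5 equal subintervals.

1.66375

Exact integral: ∫_-0.5^5 f(x) dx = 189.75.
M_5 = 188.08625.
Error = 189.75 − 188.08625 = 1.66375.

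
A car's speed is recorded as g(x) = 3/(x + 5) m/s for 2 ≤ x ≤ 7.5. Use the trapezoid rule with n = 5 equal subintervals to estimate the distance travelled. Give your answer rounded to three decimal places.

Δx = (7.5 − 2)/5 = 1.1.
g(2) = 3/7, g(3.1) = 10/27, g(4.2) = 15/46, g(5.3) = 30/103, g(6.4) = 5/19, g(7.5) = 0.24.
T_5 = (Δx/2)·[g(x_0) + 2g(x_1) + ... + 2g(x_{4}) + g(x_5)].
Sum ≈ 1.744.

1.744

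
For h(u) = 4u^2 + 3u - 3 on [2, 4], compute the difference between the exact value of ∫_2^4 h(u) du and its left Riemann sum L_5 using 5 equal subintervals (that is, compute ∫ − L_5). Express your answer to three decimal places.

Exact integral: ∫_2^4 h(u) du ≈ 86.66667.
L_5 = 76.08.
Error ≈ 86.66667 − 76.08 ≈ 10.587.

10.587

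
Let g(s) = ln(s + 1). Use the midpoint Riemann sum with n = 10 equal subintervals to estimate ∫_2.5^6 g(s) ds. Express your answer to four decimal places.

Δs = (6 − 2.5)/10 = 0.35.
Midpoints: 2.675, 3.025, 3.375, 3.725, 4.075, 4.425, 4.775, 5.125, 5.475, 5.825.
g(2.675) ≈ 1.3016, g(3.025) ≈ 1.3925, g(3.375) ≈ 1.4759, g(3.725) ≈ 1.5529, g(4.075) ≈ 1.6243, g(4.425) ≈ 1.6910, g(4.775) ≈ 1.7535, g(5.125) ≈ 1.8124, g(5.475) ≈ 1.8679, g(5.825) ≈ 1.9206.
Sum = Δs · [g(2.675) + g(3.025) + g(3.375) + ...].
Sum ≈ 5.7374.

5.7374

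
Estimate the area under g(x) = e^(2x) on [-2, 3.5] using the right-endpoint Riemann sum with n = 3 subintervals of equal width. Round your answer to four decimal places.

2063.1991

Δx = (3.5 − (-2))/3 = 11/6.
Right endpoints: -1/6, 5/3, 3.5.
g(-1/6) ≈ 0.7165, g(5/3) ≈ 28.0316, g(3.5) ≈ 1096.6332.
Sum = Δx · [g(-1/6) + g(5/3) + g(3.5)].
Sum ≈ 2063.1991.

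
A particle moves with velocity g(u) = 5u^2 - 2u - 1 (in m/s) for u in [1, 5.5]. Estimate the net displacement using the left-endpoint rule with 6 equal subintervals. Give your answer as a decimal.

Δu = (5.5 − 1)/6 = 0.75.
Left endpoints: 1, 1.75, 2.5, 3.25, 4, 4.75.
g(1) = 2, g(1.75) = 10.8125, g(2.5) = 25.25, g(3.25) = 45.3125, g(4) = 71, g(4.75) = 102.3125.
Sum = Δu · [g(1) + g(1.75) + g(2.5) + ...].
Sum = 192.515625.

192.515625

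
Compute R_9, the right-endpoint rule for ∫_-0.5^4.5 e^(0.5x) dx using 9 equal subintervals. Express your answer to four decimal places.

19.9489

Δx = (4.5 − (-0.5))/9 = 5/9.
Right endpoints: 1/18, 11/18, 7/6, 31/18, 41/18, 17/6, 61/18, 71/18, 4.5.
f(1/18) ≈ 1.0282, f(11/18) ≈ 1.3574, f(7/6) ≈ 1.7920, f(31/18) ≈ 2.3658, f(41/18) ≈ 3.1233, f(17/6) ≈ 4.1234, f(61/18) ≈ 5.4436, f(71/18) ≈ 7.1866, f(4.5) ≈ 9.4877.
Sum = Δx · [f(1/18) + f(11/18) + f(7/6) + ...].
Sum ≈ 19.9489.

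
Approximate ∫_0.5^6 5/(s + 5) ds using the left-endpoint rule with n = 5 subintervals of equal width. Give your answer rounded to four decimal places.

Δs = (6 − 0.5)/5 = 1.1.
Left endpoints: 0.5, 1.6, 2.7, 3.8, 4.9.
f(0.5) = 10/11, f(1.6) = 25/33, f(2.7) = 50/77, f(3.8) = 25/44, f(4.9) = 50/99.
Sum = Δs · [f(0.5) + f(1.6) + f(2.7) + f(3.8) + f(4.9)].
Sum ≈ 3.7282.

3.7282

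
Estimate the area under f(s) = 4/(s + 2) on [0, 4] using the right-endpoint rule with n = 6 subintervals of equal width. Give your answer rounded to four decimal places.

Δs = (4 − 0)/6 = 2/3.
Right endpoints: 2/3, 4/3, 2, 8/3, 10/3, 4.
f(2/3) = 1.5, f(4/3) = 1.2, f(2) = 1, f(8/3) = 6/7, f(10/3) = 0.75, f(4) = 2/3.
Sum = Δs · [f(2/3) + f(4/3) + f(2) + ...].
Sum ≈ 3.9825.

3.9825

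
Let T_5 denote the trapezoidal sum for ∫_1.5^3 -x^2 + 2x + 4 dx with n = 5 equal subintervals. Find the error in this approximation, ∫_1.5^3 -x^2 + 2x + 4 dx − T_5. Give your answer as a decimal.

0.0225

Exact integral: ∫_1.5^3 f(x) dx = 4.875.
T_5 = 4.8525.
Error = 4.875 − 4.8525 = 0.0225.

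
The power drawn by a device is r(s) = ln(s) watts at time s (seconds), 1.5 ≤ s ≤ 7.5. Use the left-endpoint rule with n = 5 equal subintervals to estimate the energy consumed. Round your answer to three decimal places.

Δs = (7.5 − 1.5)/5 = 1.2.
Left endpoints: 1.5, 2.7, 3.9, 5.1, 6.3.
r(1.5) ≈ 0.405, r(2.7) ≈ 0.993, r(3.9) ≈ 1.361, r(5.1) ≈ 1.629, r(6.3) ≈ 1.841.
Sum = Δs · [r(1.5) + r(2.7) + r(3.9) + r(5.1) + r(6.3)].
Sum ≈ 7.475.

7.475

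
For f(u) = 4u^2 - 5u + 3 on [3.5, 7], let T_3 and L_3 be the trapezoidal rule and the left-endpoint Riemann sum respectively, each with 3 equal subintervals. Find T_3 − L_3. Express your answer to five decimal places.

T_3 ≈ 321.9675926.
L_3 ≈ 246.4259259.
T_3 − L_3 ≈ 75.54167.

75.54167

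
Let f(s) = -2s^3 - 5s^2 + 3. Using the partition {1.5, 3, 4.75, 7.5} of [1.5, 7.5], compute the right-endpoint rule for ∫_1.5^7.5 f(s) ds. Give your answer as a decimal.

Subinterval widths: 1.5, 1.75, 2.75.
Right endpoints: 3, 4.75, 7.5.
f(3) = -96, f(4.75) = -324.15625, f(7.5) = -1122.
Sum = Σ Δs_i · f(s_i).
Sum = -3796.7734375.

-3796.7734375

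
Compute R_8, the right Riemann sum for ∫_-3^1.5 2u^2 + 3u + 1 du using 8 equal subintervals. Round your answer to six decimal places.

15.099609

Δu = (1.5 − (-3))/8 = 0.5625.
Right endpoints: -2.4375, -1.875, -1.3125, -0.75, -0.1875, 0.375, 0.9375, 1.5.
f(-2.4375) = 5.5703125, f(-1.875) = 2.40625, f(-1.3125) = 0.5078125, f(-0.75) = -0.125, f(-0.1875) = 0.5078125, f(0.375) = 2.40625, f(0.9375) = 5.5703125, f(1.5) = 10.
Sum = Δu · [f(-2.4375) + f(-1.875) + f(-1.3125) + ...].
Sum ≈ 15.099609.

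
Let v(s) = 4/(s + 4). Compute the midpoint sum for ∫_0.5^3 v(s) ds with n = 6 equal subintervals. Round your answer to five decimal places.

1.76649

Δs = (3 − 0.5)/6 = 5/12.
Midpoints: 17/24, 1.125, 37/24, 47/24, 2.375, 67/24.
v(17/24) = 96/113, v(1.125) = 32/41, v(37/24) = 96/133, v(47/24) = 96/143, v(2.375) = 32/51, v(67/24) = 96/163.
Sum = Δs · [v(17/24) + v(1.125) + v(37/24) + ...].
Sum ≈ 1.76649.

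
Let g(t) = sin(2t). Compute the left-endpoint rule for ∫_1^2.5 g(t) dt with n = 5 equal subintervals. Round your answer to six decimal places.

-0.059111

Δt = (2.5 − 1)/5 = 0.3.
Left endpoints: 1, 1.3, 1.6, 1.9, 2.2.
g(1) ≈ 0.909297, g(1.3) ≈ 0.515501, g(1.6) ≈ -0.058374, g(1.9) ≈ -0.611858, g(2.2) ≈ -0.951602.
Sum = Δt · [g(1) + g(1.3) + g(1.6) + g(1.9) + g(2.2)].
Sum ≈ -0.059111.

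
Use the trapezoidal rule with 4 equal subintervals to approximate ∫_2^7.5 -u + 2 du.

Δu = (7.5 − 2)/4 = 1.375.
f(2) = 0, f(3.375) = -1.375, f(4.75) = -2.75, f(6.125) = -4.125, f(7.5) = -5.5.
T_4 = (Δu/2)·[f(u_0) + 2f(u_1) + 2f(u_2) + 2f(u_3) + f(u_4)].
Sum = -15.125.

-15.125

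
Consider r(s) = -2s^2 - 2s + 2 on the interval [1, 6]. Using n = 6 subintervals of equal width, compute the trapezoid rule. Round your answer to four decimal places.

-169.4907

Δs = (6 − 1)/6 = 5/6.
r(1) = -2, r(11/6) = -151/18, r(8/3) = -158/9, r(3.5) = -29.5, r(13/3) = -398/9, r(31/6) = -1111/18, r(6) = -82.
T_6 = (Δs/2)·[r(s_0) + 2r(s_1) + ... + 2r(s_{5}) + r(s_6)].
Sum ≈ -169.4907.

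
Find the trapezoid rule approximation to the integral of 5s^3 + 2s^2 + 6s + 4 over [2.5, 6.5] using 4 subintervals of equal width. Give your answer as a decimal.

Δs = (6.5 − 2.5)/4 = 1.
f(2.5) = 109.625, f(3.5) = 263.875, f(4.5) = 527.125, f(5.5) = 929.375, f(6.5) = 1500.625.
T_4 = (Δs/2)·[f(s_0) + 2f(s_1) + 2f(s_2) + 2f(s_3) + f(s_4)].
Sum = 2525.5.

2525.5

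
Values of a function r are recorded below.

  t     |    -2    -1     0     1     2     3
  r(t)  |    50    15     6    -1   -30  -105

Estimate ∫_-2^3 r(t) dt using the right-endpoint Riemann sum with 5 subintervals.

-115

Δt = 1.
Sum = 1·[15 + 6 + (-1) + (-30) + (-105)] = -115.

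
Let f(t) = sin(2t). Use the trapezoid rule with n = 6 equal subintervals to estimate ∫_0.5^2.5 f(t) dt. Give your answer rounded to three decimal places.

0.124

Δt = (2.5 − 0.5)/6 = 1/3.
f(0.5) ≈ 0.841, f(5/6) ≈ 0.995, f(7/6) ≈ 0.723, f(1.5) ≈ 0.141, f(11/6) ≈ -0.501, f(13/6) ≈ -0.929, f(2.5) ≈ -0.959.
T_6 = (Δt/2)·[f(t_0) + 2f(t_1) + ... + 2f(t_{5}) + f(t_6)].
Sum ≈ 0.124.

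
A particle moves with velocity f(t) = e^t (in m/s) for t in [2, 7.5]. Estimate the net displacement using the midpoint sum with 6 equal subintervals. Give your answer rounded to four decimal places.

1739.1212

Δt = (7.5 − 2)/6 = 11/12.
Midpoints: 59/24, 3.375, 103/24, 125/24, 6.125, 169/24.
f(59/24) ≈ 11.6853, f(3.375) ≈ 29.2243, f(103/24) ≈ 73.0882, f(125/24) ≈ 182.7892, f(6.125) ≈ 457.1447, f(169/24) ≈ 1143.2915.
Sum = Δt · [f(59/24) + f(3.375) + f(103/24) + ...].
Sum ≈ 1739.1212.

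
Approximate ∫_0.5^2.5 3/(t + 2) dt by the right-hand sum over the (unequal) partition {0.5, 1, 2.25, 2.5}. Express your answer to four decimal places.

1.5490

Subinterval widths: 0.5, 1.25, 0.25.
Right endpoints: 1, 2.25, 2.5.
f(1) = 1, f(2.25) = 12/17, f(2.5) = 2/3.
Sum = Σ Δt_i · f(t_i).
Sum ≈ 1.5490.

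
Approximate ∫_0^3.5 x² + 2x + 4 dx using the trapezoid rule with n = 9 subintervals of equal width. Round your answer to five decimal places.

Δx = (3.5 − 0)/9 = 7/18.
f(0) = 4, f(7/18) = 1597/324, f(7/9) = 499/81, f(7/6) = 277/36, f(14/9) = 772/81, f(35/18) = 3781/324, f(7/3) = 127/9, f(49/18) = 5461/324, f(28/9) = 1612/81, f(3.5) = 23.25.
T_9 = (Δx/2)·[f(x_0) + 2f(x_1) + ... + 2f(x_{8}) + f(x_9)].
Sum ≈ 40.62989.

40.62989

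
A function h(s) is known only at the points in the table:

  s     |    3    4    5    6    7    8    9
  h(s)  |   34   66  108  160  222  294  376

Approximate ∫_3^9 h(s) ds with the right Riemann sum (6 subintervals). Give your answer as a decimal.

1226

Δs = 1.
Sum = 1·[66 + 108 + 160 + 222 + 294 + 376] = 1226.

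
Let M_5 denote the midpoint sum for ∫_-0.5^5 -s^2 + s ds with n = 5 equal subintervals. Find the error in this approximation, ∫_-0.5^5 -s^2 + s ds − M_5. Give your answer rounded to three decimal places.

Exact integral: ∫_-0.5^5 f(s) ds ≈ -29.33333.
M_5 = -28.77875.
Error ≈ -29.33333 − (-28.77875) ≈ -0.555.

-0.555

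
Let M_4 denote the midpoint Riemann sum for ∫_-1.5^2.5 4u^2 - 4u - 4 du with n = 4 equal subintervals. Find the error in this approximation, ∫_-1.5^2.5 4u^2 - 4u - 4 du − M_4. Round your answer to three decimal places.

Exact integral: ∫_-1.5^2.5 f(u) du ≈ 1.33333.
M_4 = 0.
Error ≈ 1.33333 − 0 ≈ 1.333.

1.333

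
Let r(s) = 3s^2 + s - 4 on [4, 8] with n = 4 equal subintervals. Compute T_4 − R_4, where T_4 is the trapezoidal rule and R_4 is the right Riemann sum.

-74

T_4 = 458.
R_4 = 532.
T_4 − R_4 = -74.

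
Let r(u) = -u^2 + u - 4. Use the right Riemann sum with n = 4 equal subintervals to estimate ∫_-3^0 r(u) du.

-21.28125

Δu = (0 − (-3))/4 = 0.75.
Right endpoints: -2.25, -1.5, -0.75, 0.
r(-2.25) = -11.3125, r(-1.5) = -7.75, r(-0.75) = -5.3125, r(0) = -4.
Sum = Δu · [r(-2.25) + r(-1.5) + r(-0.75) + r(0)].
Sum = -21.28125.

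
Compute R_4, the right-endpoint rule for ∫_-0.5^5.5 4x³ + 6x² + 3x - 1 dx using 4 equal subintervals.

2016

Δx = (5.5 − (-0.5))/4 = 1.5.
Right endpoints: 1, 2.5, 4, 5.5.
f(1) = 12, f(2.5) = 106.5, f(4) = 363, f(5.5) = 862.5.
Sum = Δx · [f(1) + f(2.5) + f(4) + f(5.5)].
Sum = 2016.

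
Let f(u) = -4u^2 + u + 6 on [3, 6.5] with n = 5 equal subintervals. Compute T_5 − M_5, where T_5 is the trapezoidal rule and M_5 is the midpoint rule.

-1.715

T_5 = -293.685.
M_5 = -291.97.
T_5 − M_5 = -1.715.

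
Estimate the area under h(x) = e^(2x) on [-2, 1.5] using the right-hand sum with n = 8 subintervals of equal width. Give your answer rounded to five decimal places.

Δx = (1.5 − (-2))/8 = 0.4375.
Right endpoints: -1.5625, -1.125, -0.6875, -0.25, 0.1875, 0.625, 1.0625, 1.5.
h(-1.5625) ≈ 0.04394, h(-1.125) ≈ 0.10540, h(-0.6875) ≈ 0.25284, h(-0.25) ≈ 0.60653, h(0.1875) ≈ 1.45499, h(0.625) ≈ 3.49034, h(1.0625) ≈ 8.37290, h(1.5) ≈ 20.08554.
Sum = Δx · [h(-1.5625) + h(-1.125) + h(-0.6875) + ...].
Sum ≈ 15.05546.

15.05546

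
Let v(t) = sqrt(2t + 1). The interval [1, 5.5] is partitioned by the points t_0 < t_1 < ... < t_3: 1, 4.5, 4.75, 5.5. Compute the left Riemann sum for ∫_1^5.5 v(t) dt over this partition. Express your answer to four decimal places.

9.2830

Subinterval widths: 3.5, 0.25, 0.75.
Left endpoints: 1, 4.5, 4.75.
v(1) ≈ 1.7321, v(4.5) ≈ 3.1623, v(4.75) ≈ 3.2404.
Sum = Σ Δt_i · v(t_i).
Sum ≈ 9.2830.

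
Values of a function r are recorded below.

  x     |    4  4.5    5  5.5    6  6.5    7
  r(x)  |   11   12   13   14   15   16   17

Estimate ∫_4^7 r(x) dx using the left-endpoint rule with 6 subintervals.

40.5

Δx = 0.5.
Sum = 0.5·[11 + 12 + 13 + 14 + 15 + 16] = 40.5.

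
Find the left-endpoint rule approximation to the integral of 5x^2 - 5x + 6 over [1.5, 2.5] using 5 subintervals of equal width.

Δx = (2.5 − 1.5)/5 = 0.2.
Left endpoints: 1.5, 1.7, 1.9, 2.1, 2.3.
f(1.5) = 9.75, f(1.7) = 11.95, f(1.9) = 14.55, f(2.1) = 17.55, f(2.3) = 20.95.
Sum = Δx · [f(1.5) + f(1.7) + f(1.9) + f(2.1) + f(2.3)].
Sum = 14.95.

14.95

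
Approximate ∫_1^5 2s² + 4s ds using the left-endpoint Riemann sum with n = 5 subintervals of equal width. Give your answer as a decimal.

105.92

Δs = (5 − 1)/5 = 0.8.
Left endpoints: 1, 1.8, 2.6, 3.4, 4.2.
f(1) = 6, f(1.8) = 13.68, f(2.6) = 23.92, f(3.4) = 36.72, f(4.2) = 52.08.
Sum = Δs · [f(1) + f(1.8) + f(2.6) + f(3.4) + f(4.2)].
Sum = 105.92.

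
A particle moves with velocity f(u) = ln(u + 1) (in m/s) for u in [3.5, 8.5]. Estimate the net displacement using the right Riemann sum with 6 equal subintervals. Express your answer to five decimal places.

9.92351

Δu = (8.5 − 3.5)/6 = 5/6.
Right endpoints: 13/3, 31/6, 6, 41/6, 23/3, 8.5.
f(13/3) ≈ 1.67398, f(31/6) ≈ 1.81916, f(6) ≈ 1.94591, f(41/6) ≈ 2.05839, f(23/3) ≈ 2.15948, f(8.5) ≈ 2.25129.
Sum = Δu · [f(13/3) + f(31/6) + f(6) + ...].
Sum ≈ 9.92351.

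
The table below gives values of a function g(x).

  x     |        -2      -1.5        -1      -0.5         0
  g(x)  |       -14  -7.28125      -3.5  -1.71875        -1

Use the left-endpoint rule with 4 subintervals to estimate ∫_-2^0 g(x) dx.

-13.25

Δx = 0.5.
Sum = 0.5·[(-14) + (-7.28125) + (-3.5) + (-1.71875)] = -13.25.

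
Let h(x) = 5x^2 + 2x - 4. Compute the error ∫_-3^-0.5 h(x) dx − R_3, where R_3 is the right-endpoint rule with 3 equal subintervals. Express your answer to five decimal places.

14.69907

Exact integral: ∫_-3^-0.5 h(x) dx ≈ 26.0416667.
R_3 ≈ 11.3425926.
Error ≈ 26.0416667 − 11.3425926 ≈ 14.69907.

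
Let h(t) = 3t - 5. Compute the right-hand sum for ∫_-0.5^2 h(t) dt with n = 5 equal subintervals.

Δt = (2 − (-0.5))/5 = 0.5.
Right endpoints: 0, 0.5, 1, 1.5, 2.
h(0) = -5, h(0.5) = -3.5, h(1) = -2, h(1.5) = -0.5, h(2) = 1.
Sum = Δt · [h(0) + h(0.5) + h(1) + h(1.5) + h(2)].
Sum = -5.

-5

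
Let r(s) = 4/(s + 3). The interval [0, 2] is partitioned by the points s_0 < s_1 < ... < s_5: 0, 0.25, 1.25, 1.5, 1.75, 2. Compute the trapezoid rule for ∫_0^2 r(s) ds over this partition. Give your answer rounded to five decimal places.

Subinterval widths: 0.25, 1, 0.25, 0.25, 0.25.
r(0) = 4/3, r(0.25) = 16/13, r(1.25) = 16/17, r(1.5) = 8/9, r(1.75) = 16/19, r(2) = 0.8.
On each subinterval the trapezoid contributes (Δs_i/2)·[r(s_{i-1}) + r(s_i)].
Sum ≈ 2.05688.

2.05688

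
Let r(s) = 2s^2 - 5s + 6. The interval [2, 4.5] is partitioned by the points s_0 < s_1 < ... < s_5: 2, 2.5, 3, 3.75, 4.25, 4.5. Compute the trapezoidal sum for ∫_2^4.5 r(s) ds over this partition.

Subinterval widths: 0.5, 0.5, 0.75, 0.5, 0.25.
r(2) = 4, r(2.5) = 6, r(3) = 9, r(3.75) = 15.375, r(4.25) = 20.875, r(4.5) = 24.
On each subinterval the trapezoid contributes (Δs_i/2)·[r(s_{i-1}) + r(s_i)].
Sum = 30.0625.

30.0625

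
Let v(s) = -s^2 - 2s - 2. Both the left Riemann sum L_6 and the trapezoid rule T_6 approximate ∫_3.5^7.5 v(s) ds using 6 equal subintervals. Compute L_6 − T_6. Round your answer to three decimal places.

17.333

L_6 ≈ -161.29630.
T_6 ≈ -178.62963.
L_6 − T_6 ≈ 17.333.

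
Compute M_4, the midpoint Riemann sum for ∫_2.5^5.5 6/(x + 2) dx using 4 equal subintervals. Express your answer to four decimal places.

Δx = (5.5 − 2.5)/4 = 0.75.
Midpoints: 2.875, 3.625, 4.375, 5.125.
f(2.875) = 16/13, f(3.625) = 16/15, f(4.375) = 16/17, f(5.125) = 16/19.
Sum = Δx · [f(2.875) + f(3.625) + f(4.375) + f(5.125)].
Sum ≈ 3.0605.

3.0605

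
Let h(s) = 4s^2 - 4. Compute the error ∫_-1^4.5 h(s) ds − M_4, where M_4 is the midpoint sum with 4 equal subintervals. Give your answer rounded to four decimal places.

Exact integral: ∫_-1^4.5 h(s) ds ≈ 100.833333.
M_4 = 97.3671875.
Error ≈ 100.833333 − 97.3671875 ≈ 3.4661.

3.4661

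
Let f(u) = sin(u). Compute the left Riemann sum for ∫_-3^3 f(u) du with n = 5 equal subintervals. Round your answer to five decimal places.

Δu = (3 − (-3))/5 = 1.2.
Left endpoints: -3, -1.8, -0.6, 0.6, 1.8.
f(-3) ≈ -0.14112, f(-1.8) ≈ -0.97385, f(-0.6) ≈ -0.56464, f(0.6) ≈ 0.56464, f(1.8) ≈ 0.97385.
Sum = Δu · [f(-3) + f(-1.8) + f(-0.6) + f(0.6) + f(1.8)].
Sum ≈ -0.16934.

-0.16934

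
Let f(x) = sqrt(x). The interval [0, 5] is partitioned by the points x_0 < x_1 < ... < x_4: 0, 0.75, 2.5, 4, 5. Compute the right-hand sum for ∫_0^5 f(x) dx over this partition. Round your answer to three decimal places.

8.653

Subinterval widths: 0.75, 1.75, 1.5, 1.
Right endpoints: 0.75, 2.5, 4, 5.
f(0.75) ≈ 0.866, f(2.5) ≈ 1.581, f(4) ≈ 2.000, f(5) ≈ 2.236.
Sum = Σ Δx_i · f(x_i).
Sum ≈ 8.653.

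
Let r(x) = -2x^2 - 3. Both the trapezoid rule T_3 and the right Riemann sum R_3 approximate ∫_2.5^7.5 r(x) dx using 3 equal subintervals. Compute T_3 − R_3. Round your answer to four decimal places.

83.3333

T_3 ≈ -290.462963.
R_3 ≈ -373.796296.
T_3 − R_3 ≈ 83.3333.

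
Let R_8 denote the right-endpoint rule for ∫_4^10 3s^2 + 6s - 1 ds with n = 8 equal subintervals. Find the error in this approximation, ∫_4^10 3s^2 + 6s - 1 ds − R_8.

-109.6875

Exact integral: ∫_4^10 f(s) ds = 1182.
R_8 = 1291.6875.
Error = 1182 − 1291.6875 = -109.6875.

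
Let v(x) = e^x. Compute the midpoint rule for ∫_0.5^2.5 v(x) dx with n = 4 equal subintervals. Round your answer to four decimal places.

Δx = (2.5 − 0.5)/4 = 0.5.
Midpoints: 0.75, 1.25, 1.75, 2.25.
v(0.75) ≈ 2.1170, v(1.25) ≈ 3.4903, v(1.75) ≈ 5.7546, v(2.25) ≈ 9.4877.
Sum = Δx · [v(0.75) + v(1.25) + v(1.75) + v(2.25)].
Sum ≈ 10.4248.

10.4248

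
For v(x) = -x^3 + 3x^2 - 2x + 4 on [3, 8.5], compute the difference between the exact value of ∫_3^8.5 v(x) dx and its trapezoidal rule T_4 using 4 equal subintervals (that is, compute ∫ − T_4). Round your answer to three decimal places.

Exact integral: ∫_3^8.5 v(x) dx = -738.890625.
T_4 ≈ -763.58691.
Error ≈ -738.890625 − (-763.58691) ≈ 24.696.

24.696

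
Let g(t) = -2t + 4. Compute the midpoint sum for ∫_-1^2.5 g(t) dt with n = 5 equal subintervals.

8.75

Δt = (2.5 − (-1))/5 = 0.7.
Midpoints: -0.65, 0.05, 0.75, 1.45, 2.15.
g(-0.65) = 5.3, g(0.05) = 3.9, g(0.75) = 2.5, g(1.45) = 1.1, g(2.15) = -0.3.
Sum = Δt · [g(-0.65) + g(0.05) + g(0.75) + g(1.45) + g(2.15)].
Sum = 8.75.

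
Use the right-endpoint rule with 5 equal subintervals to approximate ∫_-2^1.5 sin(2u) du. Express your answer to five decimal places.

Δu = (1.5 − (-2))/5 = 0.7.
Right endpoints: -1.3, -0.6, 0.1, 0.8, 1.5.
f(-1.3) ≈ -0.51550, f(-0.6) ≈ -0.93204, f(0.1) ≈ 0.19867, f(0.8) ≈ 0.99957, f(1.5) ≈ 0.14112.
Sum = Δu · [f(-1.3) + f(-0.6) + f(0.1) + f(0.8) + f(1.5)].
Sum ≈ -0.07572.

-0.07572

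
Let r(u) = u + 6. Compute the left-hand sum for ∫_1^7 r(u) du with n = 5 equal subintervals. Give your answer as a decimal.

56.4

Δu = (7 − 1)/5 = 1.2.
Left endpoints: 1, 2.2, 3.4, 4.6, 5.8.
r(1) = 7, r(2.2) = 8.2, r(3.4) = 9.4, r(4.6) = 10.6, r(5.8) = 11.8.
Sum = Δu · [r(1) + r(2.2) + r(3.4) + r(4.6) + r(5.8)].
Sum = 56.4.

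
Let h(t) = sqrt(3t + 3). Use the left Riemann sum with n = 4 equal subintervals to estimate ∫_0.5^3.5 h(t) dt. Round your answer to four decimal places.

Δt = (3.5 − 0.5)/4 = 0.75.
Left endpoints: 0.5, 1.25, 2, 2.75.
h(0.5) ≈ 2.1213, h(1.25) ≈ 2.5981, h(2) ≈ 3.0000, h(2.75) ≈ 3.3541.
Sum = Δt · [h(0.5) + h(1.25) + h(2) + h(2.75)].
Sum ≈ 8.3051.

8.3051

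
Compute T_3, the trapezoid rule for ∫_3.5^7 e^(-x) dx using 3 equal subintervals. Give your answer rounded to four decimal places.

Δx = (7 − 3.5)/3 = 7/6.
f(3.5) ≈ 0.0302, f(14/3) ≈ 0.0094, f(35/6) ≈ 0.0029, f(7) ≈ 0.0009.
T_3 = (Δx/2)·[f(x_0) + 2f(x_1) + 2f(x_2) + f(x_3)].
Sum ≈ 0.0325.

0.0325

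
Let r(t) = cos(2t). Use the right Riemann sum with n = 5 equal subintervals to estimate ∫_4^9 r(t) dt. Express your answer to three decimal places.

Δt = (9 − 4)/5 = 1.
Right endpoints: 5, 6, 7, 8, 9.
r(5) ≈ -0.839, r(6) ≈ 0.844, r(7) ≈ 0.137, r(8) ≈ -0.958, r(9) ≈ 0.660.
Sum = Δt · [r(5) + r(6) + r(7) + r(8) + r(9)].
Sum ≈ -0.156.

-0.156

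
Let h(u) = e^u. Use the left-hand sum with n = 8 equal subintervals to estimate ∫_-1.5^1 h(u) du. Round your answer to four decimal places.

Δu = (1 − (-1.5))/8 = 0.3125.
Left endpoints: -1.5, -1.1875, -0.875, -0.5625, -0.25, 0.0625, 0.375, 0.6875.
h(-1.5) ≈ 0.2231, h(-1.1875) ≈ 0.3050, h(-0.875) ≈ 0.4169, h(-0.5625) ≈ 0.5698, h(-0.25) ≈ 0.7788, h(0.0625) ≈ 1.0645, h(0.375) ≈ 1.4550, h(0.6875) ≈ 1.9887.
Sum = Δu · [h(-1.5) + h(-1.1875) + h(-0.875) + ...].
Sum ≈ 2.1256.

2.1256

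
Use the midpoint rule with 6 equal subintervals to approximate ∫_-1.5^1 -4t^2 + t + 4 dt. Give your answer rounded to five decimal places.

Δt = (1 − (-1.5))/6 = 5/12.
Midpoints: -31/24, -0.875, -11/24, -1/24, 0.375, 19/24.
f(-31/24) = -571/144, f(-0.875) = 0.0625, f(-11/24) = 389/144, f(-1/24) = 569/144, f(0.375) = 3.8125, f(19/24) = 329/144.
Sum = Δt · [f(-31/24) + f(-0.875) + f(-11/24) + ...].
Sum ≈ 3.68634.

3.68634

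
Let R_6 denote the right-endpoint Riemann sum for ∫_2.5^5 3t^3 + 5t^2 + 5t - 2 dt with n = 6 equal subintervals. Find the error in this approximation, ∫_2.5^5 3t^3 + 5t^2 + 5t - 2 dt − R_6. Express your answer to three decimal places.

-93.298

Exact integral: ∫_2.5^5 f(t) dt ≈ 663.61979.
R_6 ≈ 756.91768.
Error ≈ 663.61979 − 756.91768 ≈ -93.298.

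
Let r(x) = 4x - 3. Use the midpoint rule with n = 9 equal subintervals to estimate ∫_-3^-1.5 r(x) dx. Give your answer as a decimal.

Δx = (-1.5 − (-3))/9 = 1/6.
Midpoints: -35/12, -2.75, -31/12, -29/12, -2.25, -25/12, -23/12, -1.75, -19/12.
r(-35/12) = -44/3, r(-2.75) = -14, r(-31/12) = -40/3, r(-29/12) = -38/3, r(-2.25) = -12, r(-25/12) = -34/3, r(-23/12) = -32/3, r(-1.75) = -10, r(-19/12) = -28/3.
Sum = Δx · [r(-35/12) + r(-2.75) + r(-31/12) + ...].
Sum = -18.

-18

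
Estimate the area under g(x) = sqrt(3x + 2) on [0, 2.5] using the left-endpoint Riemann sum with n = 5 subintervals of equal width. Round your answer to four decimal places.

5.4495

Δx = (2.5 − 0)/5 = 0.5.
Left endpoints: 0, 0.5, 1, 1.5, 2.
g(0) ≈ 1.4142, g(0.5) ≈ 1.8708, g(1) ≈ 2.2361, g(1.5) ≈ 2.5495, g(2) ≈ 2.8284.
Sum = Δx · [g(0) + g(0.5) + g(1) + g(1.5) + g(2)].
Sum ≈ 5.4495.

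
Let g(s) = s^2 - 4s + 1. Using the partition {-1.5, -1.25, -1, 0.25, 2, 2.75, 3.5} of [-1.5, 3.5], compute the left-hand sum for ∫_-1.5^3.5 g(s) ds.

7.734375

Subinterval widths: 0.25, 0.25, 1.25, 1.75, 0.75, 0.75.
Left endpoints: -1.5, -1.25, -1, 0.25, 2, 2.75.
g(-1.5) = 9.25, g(-1.25) = 7.5625, g(-1) = 6, g(0.25) = 0.0625, g(2) = -3, g(2.75) = -2.4375.
Sum = Σ Δs_i · g(s_i).
Sum = 7.734375.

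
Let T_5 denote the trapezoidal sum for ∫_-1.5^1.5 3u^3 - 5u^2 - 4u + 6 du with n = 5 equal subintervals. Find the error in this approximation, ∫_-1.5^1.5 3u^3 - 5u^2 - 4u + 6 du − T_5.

Exact integral: ∫_-1.5^1.5 f(u) du = 6.75.
T_5 = 5.85.
Error = 6.75 − 5.85 = 0.9.

0.9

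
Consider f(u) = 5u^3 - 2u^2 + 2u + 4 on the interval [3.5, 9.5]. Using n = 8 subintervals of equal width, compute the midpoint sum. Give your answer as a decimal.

9525.890625

Δu = (9.5 − 3.5)/8 = 0.75.
Midpoints: 3.875, 4.625, 5.375, 6.125, 6.875, 7.625, 8.375, 9.125.
f(3.875) = 139595/512, f(4.625) = 238145/512, f(5.375) = 375503/512, f(6.125) = 558149/512, f(6.875) = 792563/512, f(7.625) = 1085225/512, f(8.375) = 1442615/512, f(9.125) = 1871213/512.
Sum = Δu · [f(3.875) + f(4.625) + f(5.375) + ...].
Sum = 9525.890625.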